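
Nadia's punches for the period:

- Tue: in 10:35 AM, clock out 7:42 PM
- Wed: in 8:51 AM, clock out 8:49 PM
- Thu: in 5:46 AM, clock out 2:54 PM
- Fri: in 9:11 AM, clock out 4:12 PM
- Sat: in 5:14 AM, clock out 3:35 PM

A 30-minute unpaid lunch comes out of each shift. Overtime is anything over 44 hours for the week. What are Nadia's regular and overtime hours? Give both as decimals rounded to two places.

Regular 44.00 hours, overtime 1.08 hours

Tue: 10:35 AM–7:42 PM = 9 h 7 min; less 30 min break → 8 h 37 min
Wed: 8:51 AM–8:49 PM = 11 h 58 min; less 30 min break → 11 h 28 min
Thu: 5:46 AM–2:54 PM = 9 h 8 min; less 30 min break → 8 h 38 min
Fri: 9:11 AM–4:12 PM = 7 h 1 min; less 30 min break → 6 h 31 min
Sat: 5:14 AM–3:35 PM = 10 h 21 min; less 30 min break → 9 h 51 min
Total worked: 45 h 5 min = 45.08 h.
Threshold 44 h → overtime 1 h 5 min, regular 44 h 0 min.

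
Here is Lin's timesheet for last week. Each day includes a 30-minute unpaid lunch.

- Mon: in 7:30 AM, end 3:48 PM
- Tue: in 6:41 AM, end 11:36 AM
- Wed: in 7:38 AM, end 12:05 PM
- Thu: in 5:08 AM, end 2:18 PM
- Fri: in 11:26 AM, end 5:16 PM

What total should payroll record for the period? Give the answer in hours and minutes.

Mon: 7:30 AM–3:48 PM = 8 h 18 min; less 30 min break → 7 h 48 min
Tue: 6:41 AM–11:36 AM = 4 h 55 min; less 30 min break → 4 h 25 min
Wed: 7:38 AM–12:05 PM = 4 h 27 min; less 30 min break → 3 h 57 min
Thu: 5:08 AM–2:18 PM = 9 h 10 min; less 30 min break → 8 h 40 min
Fri: 11:26 AM–5:16 PM = 5 h 50 min; less 30 min break → 5 h 20 min
Total: 7 h 48 min + 4 h 25 min + 3 h 57 min + 8 h 40 min + 5 h 20 min = 30 h 10 min.

30 h 10 min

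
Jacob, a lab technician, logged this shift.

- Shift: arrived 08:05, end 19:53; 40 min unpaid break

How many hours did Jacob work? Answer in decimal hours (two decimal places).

11.13 hours

Shift: 08:05–19:53 = 11 h 48 min; less 40 min break → 11 h 8 min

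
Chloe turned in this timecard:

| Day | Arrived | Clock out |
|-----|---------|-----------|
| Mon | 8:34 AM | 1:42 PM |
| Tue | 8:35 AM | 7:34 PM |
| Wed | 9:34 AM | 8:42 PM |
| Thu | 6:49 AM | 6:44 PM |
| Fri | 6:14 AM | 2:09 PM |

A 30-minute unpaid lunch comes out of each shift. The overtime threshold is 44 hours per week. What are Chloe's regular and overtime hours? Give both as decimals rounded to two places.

Regular 44.00 hours, overtime 0.58 hours

Mon: 8:34 AM–1:42 PM = 5 h 8 min; less 30 min break → 4 h 38 min
Tue: 8:35 AM–7:34 PM = 10 h 59 min; less 30 min break → 10 h 29 min
Wed: 9:34 AM–8:42 PM = 11 h 8 min; less 30 min break → 10 h 38 min
Thu: 6:49 AM–6:44 PM = 11 h 55 min; less 30 min break → 11 h 25 min
Fri: 6:14 AM–2:09 PM = 7 h 55 min; less 30 min break → 7 h 25 min
Total worked: 44 h 35 min = 44.58 h.
Threshold 44 h → overtime 0 h 35 min, regular 44 h 0 min.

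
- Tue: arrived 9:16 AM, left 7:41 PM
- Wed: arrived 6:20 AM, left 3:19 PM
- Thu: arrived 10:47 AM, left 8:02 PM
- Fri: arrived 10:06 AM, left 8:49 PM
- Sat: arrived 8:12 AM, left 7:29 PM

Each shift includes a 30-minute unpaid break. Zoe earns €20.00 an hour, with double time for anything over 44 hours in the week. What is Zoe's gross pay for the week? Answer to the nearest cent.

Tue: 9:16 AM–7:41 PM = 10 h 25 min; less 30 min break → 9 h 55 min
Wed: 6:20 AM–3:19 PM = 8 h 59 min; less 30 min break → 8 h 29 min
Thu: 10:47 AM–8:02 PM = 9 h 15 min; less 30 min break → 8 h 45 min
Fri: 10:06 AM–8:49 PM = 10 h 43 min; less 30 min break → 10 h 13 min
Sat: 8:12 AM–7:29 PM = 11 h 17 min; less 30 min break → 10 h 47 min
Total worked: 48 h 9 min = 2889 min.
Regular 44 h 0 min = 2640 min at €20.00/h; overtime 4 h 9 min = 249 min at €40.00/h.
Pay = (2640 × €20.00 + 249 × €40.00) ÷ 60 = €1046.00.

€1046.00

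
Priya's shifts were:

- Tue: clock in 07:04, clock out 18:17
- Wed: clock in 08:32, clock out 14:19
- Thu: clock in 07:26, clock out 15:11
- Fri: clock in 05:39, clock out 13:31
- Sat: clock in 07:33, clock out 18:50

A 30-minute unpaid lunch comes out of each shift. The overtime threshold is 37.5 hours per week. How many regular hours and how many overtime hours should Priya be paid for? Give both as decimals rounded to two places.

Regular 37.50 hours, overtime 3.90 hours

Tue: 07:04–18:17 = 11 h 13 min; less 30 min break → 10 h 43 min
Wed: 08:32–14:19 = 5 h 47 min; less 30 min break → 5 h 17 min
Thu: 07:26–15:11 = 7 h 45 min; less 30 min break → 7 h 15 min
Fri: 05:39–13:31 = 7 h 52 min; less 30 min break → 7 h 22 min
Sat: 07:33–18:50 = 11 h 17 min; less 30 min break → 10 h 47 min
Total worked: 41 h 24 min = 41.40 h.
Threshold 37.5 h → overtime 3 h 54 min, regular 37 h 30 min.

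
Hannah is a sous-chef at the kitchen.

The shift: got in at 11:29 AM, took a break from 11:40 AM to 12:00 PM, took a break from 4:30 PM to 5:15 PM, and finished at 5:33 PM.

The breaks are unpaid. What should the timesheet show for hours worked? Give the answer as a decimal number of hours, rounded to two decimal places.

4.98 hours

The shift: 11:29 AM–5:33 PM = 6 h 4 min; less 65 min break → 4 h 59 min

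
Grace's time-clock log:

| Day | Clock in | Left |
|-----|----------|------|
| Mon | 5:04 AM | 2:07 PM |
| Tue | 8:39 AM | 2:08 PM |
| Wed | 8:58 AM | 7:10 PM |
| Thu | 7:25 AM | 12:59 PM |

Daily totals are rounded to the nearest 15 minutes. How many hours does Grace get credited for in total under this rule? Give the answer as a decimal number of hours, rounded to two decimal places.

Mon: 5:04 AM–2:07 PM = 9 h 3 min → rounds to 9 h 0 min
Tue: 8:39 AM–2:08 PM = 5 h 29 min → rounds to 5 h 30 min
Wed: 8:58 AM–7:10 PM = 10 h 12 min → rounds to 10 h 15 min
Thu: 7:25 AM–12:59 PM = 5 h 34 min → rounds to 5 h 30 min
Total credited: 30 h 15 min.

30.25 hours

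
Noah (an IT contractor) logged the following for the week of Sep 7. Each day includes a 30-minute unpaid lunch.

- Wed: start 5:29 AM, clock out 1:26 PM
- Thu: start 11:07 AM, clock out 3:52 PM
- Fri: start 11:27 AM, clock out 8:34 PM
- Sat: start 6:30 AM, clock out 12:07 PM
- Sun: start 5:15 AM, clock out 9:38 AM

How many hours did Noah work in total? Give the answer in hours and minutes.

Wed: 5:29 AM–1:26 PM = 7 h 57 min; less 30 min break → 7 h 27 min
Thu: 11:07 AM–3:52 PM = 4 h 45 min; less 30 min break → 4 h 15 min
Fri: 11:27 AM–8:34 PM = 9 h 7 min; less 30 min break → 8 h 37 min
Sat: 6:30 AM–12:07 PM = 5 h 37 min; less 30 min break → 5 h 7 min
Sun: 5:15 AM–9:38 AM = 4 h 23 min; less 30 min break → 3 h 53 min
Total: 7 h 27 min + 4 h 15 min + 8 h 37 min + 5 h 7 min + 3 h 53 min = 29 h 19 min.

29 h 19 min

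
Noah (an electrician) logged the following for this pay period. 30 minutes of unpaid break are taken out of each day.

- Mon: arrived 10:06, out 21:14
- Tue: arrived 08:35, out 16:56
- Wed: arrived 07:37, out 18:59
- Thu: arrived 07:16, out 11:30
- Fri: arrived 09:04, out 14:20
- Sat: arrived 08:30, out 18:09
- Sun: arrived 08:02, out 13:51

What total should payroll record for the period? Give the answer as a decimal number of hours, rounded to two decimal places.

Mon: 10:06–21:14 = 11 h 8 min; less 30 min break → 10 h 38 min
Tue: 08:35–16:56 = 8 h 21 min; less 30 min break → 7 h 51 min
Wed: 07:37–18:59 = 11 h 22 min; less 30 min break → 10 h 52 min
Thu: 07:16–11:30 = 4 h 14 min; less 30 min break → 3 h 44 min
Fri: 09:04–14:20 = 5 h 16 min; less 30 min break → 4 h 46 min
Sat: 08:30–18:09 = 9 h 39 min; less 30 min break → 9 h 9 min
Sun: 08:02–13:51 = 5 h 49 min; less 30 min break → 5 h 19 min
Total: 10 h 38 min + 7 h 51 min + 10 h 52 min + 3 h 44 min + 4 h 46 min + 9 h 9 min + 5 h 19 min = 52 h 19 min.

52.32 hours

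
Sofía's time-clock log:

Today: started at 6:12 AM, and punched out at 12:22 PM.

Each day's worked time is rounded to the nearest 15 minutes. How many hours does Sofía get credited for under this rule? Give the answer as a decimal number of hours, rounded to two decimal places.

Today: 6:12 AM–12:22 PM = 6 h 10 min → rounds to 6 h 15 min

6.25 hours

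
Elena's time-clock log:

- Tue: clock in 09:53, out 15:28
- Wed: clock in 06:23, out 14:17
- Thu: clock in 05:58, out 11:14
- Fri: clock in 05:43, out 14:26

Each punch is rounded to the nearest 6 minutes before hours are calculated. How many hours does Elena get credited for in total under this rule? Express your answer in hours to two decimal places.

Tue: in 09:53→09:54, out 15:28→15:30; 5 h 36 min
Wed: in 06:23→06:24, out 14:17→14:18; 7 h 54 min
Thu: in 05:58→06:00, out 11:14→11:12; 5 h 12 min
Fri: in 05:43→05:42, out 14:26→14:24; 8 h 42 min
Total credited: 27 h 24 min.

27.40 hours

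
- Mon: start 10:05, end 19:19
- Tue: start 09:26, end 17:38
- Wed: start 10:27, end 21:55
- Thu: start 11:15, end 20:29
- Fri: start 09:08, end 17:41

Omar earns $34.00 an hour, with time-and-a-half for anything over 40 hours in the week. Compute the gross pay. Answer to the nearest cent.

$1700.85

Mon: 10:05–19:19 = 9 h 14 min
Tue: 09:26–17:38 = 8 h 12 min
Wed: 10:27–21:55 = 11 h 28 min
Thu: 11:15–20:29 = 9 h 14 min
Fri: 09:08–17:41 = 8 h 33 min
Total worked: 46 h 41 min = 2801 min.
Regular 40 h 0 min = 2400 min at $34.00/h; overtime 6 h 41 min = 401 min at $51.00/h.
Pay = (2400 × $34.00 + 401 × $51.00) ÷ 60 = $1700.85.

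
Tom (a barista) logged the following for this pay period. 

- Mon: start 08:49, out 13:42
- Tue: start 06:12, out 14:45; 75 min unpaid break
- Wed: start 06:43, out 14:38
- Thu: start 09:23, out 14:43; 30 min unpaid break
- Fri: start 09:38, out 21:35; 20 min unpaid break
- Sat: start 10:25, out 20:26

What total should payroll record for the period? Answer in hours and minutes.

Mon: 08:49–13:42 = 4 h 53 min
Tue: 06:12–14:45 = 8 h 33 min; less 75 min break → 7 h 18 min
Wed: 06:43–14:38 = 7 h 55 min
Thu: 09:23–14:43 = 5 h 20 min; less 30 min break → 4 h 50 min
Fri: 09:38–21:35 = 11 h 57 min; less 20 min break → 11 h 37 min
Sat: 10:25–20:26 = 10 h 1 min
Total: 4 h 53 min + 7 h 18 min + 7 h 55 min + 4 h 50 min + 11 h 37 min + 10 h 1 min = 46 h 34 min.

46 h 34 min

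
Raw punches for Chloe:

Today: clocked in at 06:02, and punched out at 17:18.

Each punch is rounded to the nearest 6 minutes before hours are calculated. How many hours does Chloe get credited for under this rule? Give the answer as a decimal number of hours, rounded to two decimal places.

Today: in 06:02→06:00, out 17:18→17:18; 11 h 18 min

11.30 hours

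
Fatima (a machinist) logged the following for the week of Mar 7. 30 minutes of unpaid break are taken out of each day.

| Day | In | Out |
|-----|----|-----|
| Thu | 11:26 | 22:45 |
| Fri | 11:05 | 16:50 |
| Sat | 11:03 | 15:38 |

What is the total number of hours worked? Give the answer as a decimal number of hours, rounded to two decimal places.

20.15 hours

Thu: 11:26–22:45 = 11 h 19 min; less 30 min break → 10 h 49 min
Fri: 11:05–16:50 = 5 h 45 min; less 30 min break → 5 h 15 min
Sat: 11:03–15:38 = 4 h 35 min; less 30 min break → 4 h 5 min
Total: 10 h 49 min + 5 h 15 min + 4 h 5 min = 20 h 9 min.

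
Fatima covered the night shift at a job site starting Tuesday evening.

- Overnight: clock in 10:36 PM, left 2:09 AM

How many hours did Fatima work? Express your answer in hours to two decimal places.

Overnight: 10:36 PM → midnight = 1 h 24 min; midnight → 2:09 AM = 2 h 9 min; span 3 h 33 min

3.55 hours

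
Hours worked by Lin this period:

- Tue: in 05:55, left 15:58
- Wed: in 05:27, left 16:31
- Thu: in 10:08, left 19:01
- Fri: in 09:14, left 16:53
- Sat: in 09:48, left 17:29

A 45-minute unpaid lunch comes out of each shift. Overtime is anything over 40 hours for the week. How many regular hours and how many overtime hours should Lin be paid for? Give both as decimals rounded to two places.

Tue: 05:55–15:58 = 10 h 3 min; less 45 min break → 9 h 18 min
Wed: 05:27–16:31 = 11 h 4 min; less 45 min break → 10 h 19 min
Thu: 10:08–19:01 = 8 h 53 min; less 45 min break → 8 h 8 min
Fri: 09:14–16:53 = 7 h 39 min; less 45 min break → 6 h 54 min
Sat: 09:48–17:29 = 7 h 41 min; less 45 min break → 6 h 56 min
Total worked: 41 h 35 min = 41.58 h.
Threshold 40 h → overtime 1 h 35 min, regular 40 h 0 min.

Regular 40.00 hours, overtime 1.58 hours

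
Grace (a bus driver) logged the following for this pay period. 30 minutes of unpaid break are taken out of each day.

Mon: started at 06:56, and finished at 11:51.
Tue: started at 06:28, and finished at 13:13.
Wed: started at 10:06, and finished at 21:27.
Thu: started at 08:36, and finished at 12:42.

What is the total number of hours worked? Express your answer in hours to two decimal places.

25.12 hours

Mon: 06:56–11:51 = 4 h 55 min; less 30 min break → 4 h 25 min
Tue: 06:28–13:13 = 6 h 45 min; less 30 min break → 6 h 15 min
Wed: 10:06–21:27 = 11 h 21 min; less 30 min break → 10 h 51 min
Thu: 08:36–12:42 = 4 h 6 min; less 30 min break → 3 h 36 min
Total: 4 h 25 min + 6 h 15 min + 10 h 51 min + 3 h 36 min = 25 h 7 min.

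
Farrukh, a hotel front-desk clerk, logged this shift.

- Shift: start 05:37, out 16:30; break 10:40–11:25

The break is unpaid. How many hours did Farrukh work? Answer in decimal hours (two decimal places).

Shift: 05:37–16:30 = 10 h 53 min; less 45 min break → 10 h 8 min

10.13 hours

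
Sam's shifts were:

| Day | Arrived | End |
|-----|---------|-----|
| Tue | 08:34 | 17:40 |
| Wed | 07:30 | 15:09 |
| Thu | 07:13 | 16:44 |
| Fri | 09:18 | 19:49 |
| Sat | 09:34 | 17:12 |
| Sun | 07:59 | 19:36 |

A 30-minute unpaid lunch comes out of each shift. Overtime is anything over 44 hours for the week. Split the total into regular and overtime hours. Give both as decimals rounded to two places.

Regular 44.00 hours, overtime 9.03 hours

Tue: 08:34–17:40 = 9 h 6 min; less 30 min break → 8 h 36 min
Wed: 07:30–15:09 = 7 h 39 min; less 30 min break → 7 h 9 min
Thu: 07:13–16:44 = 9 h 31 min; less 30 min break → 9 h 1 min
Fri: 09:18–19:49 = 10 h 31 min; less 30 min break → 10 h 1 min
Sat: 09:34–17:12 = 7 h 38 min; less 30 min break → 7 h 8 min
Sun: 07:59–19:36 = 11 h 37 min; less 30 min break → 11 h 7 min
Total worked: 53 h 2 min = 53.03 h.
Threshold 44 h → overtime 9 h 2 min, regular 44 h 0 min.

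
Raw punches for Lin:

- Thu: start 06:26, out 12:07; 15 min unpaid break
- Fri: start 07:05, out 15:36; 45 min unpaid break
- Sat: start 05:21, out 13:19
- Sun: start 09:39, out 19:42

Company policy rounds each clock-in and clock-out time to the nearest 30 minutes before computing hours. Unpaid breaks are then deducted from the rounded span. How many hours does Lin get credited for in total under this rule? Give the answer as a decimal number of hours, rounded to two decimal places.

31.00 hours

Thu: in 06:26→06:30, out 12:07→12:00; 5 h 30 min − 15 min = 5 h 15 min
Fri: in 07:05→07:00, out 15:36→15:30; 8 h 30 min − 45 min = 7 h 45 min
Sat: in 05:21→05:30, out 13:19→13:30; 8 h 0 min
Sun: in 09:39→09:30, out 19:42→19:30; 10 h 0 min
Total credited: 31 h 0 min.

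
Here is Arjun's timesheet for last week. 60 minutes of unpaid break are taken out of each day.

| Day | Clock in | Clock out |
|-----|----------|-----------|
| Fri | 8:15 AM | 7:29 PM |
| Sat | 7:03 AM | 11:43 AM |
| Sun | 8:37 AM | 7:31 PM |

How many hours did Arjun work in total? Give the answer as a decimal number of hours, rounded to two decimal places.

Fri: 8:15 AM–7:29 PM = 11 h 14 min; less 60 min break → 10 h 14 min
Sat: 7:03 AM–11:43 AM = 4 h 40 min; less 60 min break → 3 h 40 min
Sun: 8:37 AM–7:31 PM = 10 h 54 min; less 60 min break → 9 h 54 min
Total: 10 h 14 min + 3 h 40 min + 9 h 54 min = 23 h 48 min.

23.80 hours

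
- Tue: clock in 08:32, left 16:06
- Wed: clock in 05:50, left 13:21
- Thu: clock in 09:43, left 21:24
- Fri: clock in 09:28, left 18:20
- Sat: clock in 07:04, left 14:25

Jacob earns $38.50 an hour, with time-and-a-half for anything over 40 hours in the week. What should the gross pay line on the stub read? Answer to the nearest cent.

Tue: 08:32–16:06 = 7 h 34 min
Wed: 05:50–13:21 = 7 h 31 min
Thu: 09:43–21:24 = 11 h 41 min
Fri: 09:28–18:20 = 8 h 52 min
Sat: 07:04–14:25 = 7 h 21 min
Total worked: 42 h 59 min = 2579 min.
Regular 40 h 0 min = 2400 min at $38.50/h; overtime 2 h 59 min = 179 min at $57.75/h.
Pay = (2400 × $38.50 + 179 × $57.75) ÷ 60 = $1712.29.

$1712.29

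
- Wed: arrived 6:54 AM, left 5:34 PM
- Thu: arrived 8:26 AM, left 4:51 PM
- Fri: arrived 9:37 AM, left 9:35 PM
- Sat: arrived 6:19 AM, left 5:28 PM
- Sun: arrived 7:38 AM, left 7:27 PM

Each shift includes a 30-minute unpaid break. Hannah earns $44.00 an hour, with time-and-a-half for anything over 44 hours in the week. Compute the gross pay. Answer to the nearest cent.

Wed: 6:54 AM–5:34 PM = 10 h 40 min; less 30 min break → 10 h 10 min
Thu: 8:26 AM–4:51 PM = 8 h 25 min; less 30 min break → 7 h 55 min
Fri: 9:37 AM–9:35 PM = 11 h 58 min; less 30 min break → 11 h 28 min
Sat: 6:19 AM–5:28 PM = 11 h 9 min; less 30 min break → 10 h 39 min
Sun: 7:38 AM–7:27 PM = 11 h 49 min; less 30 min break → 11 h 19 min
Total worked: 51 h 31 min = 3091 min.
Regular 44 h 0 min = 2640 min at $44.00/h; overtime 7 h 31 min = 451 min at $66.00/h.
Pay = (2640 × $44.00 + 451 × $66.00) ÷ 60 = $2432.10.

$2432.10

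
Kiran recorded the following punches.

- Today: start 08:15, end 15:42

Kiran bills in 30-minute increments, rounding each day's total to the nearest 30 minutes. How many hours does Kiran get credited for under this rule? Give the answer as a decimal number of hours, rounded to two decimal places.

Today: 08:15–15:42 = 7 h 27 min → rounds to 7 h 30 min

7.50 hours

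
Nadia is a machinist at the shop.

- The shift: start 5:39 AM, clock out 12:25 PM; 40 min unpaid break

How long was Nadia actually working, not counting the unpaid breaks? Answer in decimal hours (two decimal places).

6.10 hours

The shift: 5:39 AM–12:25 PM = 6 h 46 min; less 40 min break → 6 h 6 min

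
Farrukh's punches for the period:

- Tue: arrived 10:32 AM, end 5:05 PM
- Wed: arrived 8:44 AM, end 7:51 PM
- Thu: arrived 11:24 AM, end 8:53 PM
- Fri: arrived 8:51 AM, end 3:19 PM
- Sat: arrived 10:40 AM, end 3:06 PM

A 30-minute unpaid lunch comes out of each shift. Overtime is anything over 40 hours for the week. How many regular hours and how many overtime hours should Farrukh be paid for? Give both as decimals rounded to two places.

Tue: 10:32 AM–5:05 PM = 6 h 33 min; less 30 min break → 6 h 3 min
Wed: 8:44 AM–7:51 PM = 11 h 7 min; less 30 min break → 10 h 37 min
Thu: 11:24 AM–8:53 PM = 9 h 29 min; less 30 min break → 8 h 59 min
Fri: 8:51 AM–3:19 PM = 6 h 28 min; less 30 min break → 5 h 58 min
Sat: 10:40 AM–3:06 PM = 4 h 26 min; less 30 min break → 3 h 56 min
Total worked: 35 h 33 min = 35.55 h.
Threshold 40 h → overtime 0 h 0 min, regular 35 h 33 min.

Regular 35.55 hours, overtime 0.00 hours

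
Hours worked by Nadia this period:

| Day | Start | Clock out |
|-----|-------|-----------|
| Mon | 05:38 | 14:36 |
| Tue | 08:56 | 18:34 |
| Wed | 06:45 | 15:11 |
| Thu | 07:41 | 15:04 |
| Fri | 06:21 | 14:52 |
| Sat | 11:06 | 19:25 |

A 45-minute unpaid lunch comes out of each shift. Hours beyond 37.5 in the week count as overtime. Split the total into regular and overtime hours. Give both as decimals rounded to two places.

Mon: 05:38–14:36 = 8 h 58 min; less 45 min break → 8 h 13 min
Tue: 08:56–18:34 = 9 h 38 min; less 45 min break → 8 h 53 min
Wed: 06:45–15:11 = 8 h 26 min; less 45 min break → 7 h 41 min
Thu: 07:41–15:04 = 7 h 23 min; less 45 min break → 6 h 38 min
Fri: 06:21–14:52 = 8 h 31 min; less 45 min break → 7 h 46 min
Sat: 11:06–19:25 = 8 h 19 min; less 45 min break → 7 h 34 min
Total worked: 46 h 45 min = 46.75 h.
Threshold 37.5 h → overtime 9 h 15 min, regular 37 h 30 min.

Regular 37.50 hours, overtime 9.25 hours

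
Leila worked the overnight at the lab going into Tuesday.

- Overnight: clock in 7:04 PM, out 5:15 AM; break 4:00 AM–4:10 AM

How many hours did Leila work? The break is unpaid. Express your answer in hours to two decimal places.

10.02 hours

Overnight: 7:04 PM → midnight = 4 h 56 min; midnight → 5:15 AM = 5 h 15 min; span 10 h 11 min; less 10 min break → 10 h 1 min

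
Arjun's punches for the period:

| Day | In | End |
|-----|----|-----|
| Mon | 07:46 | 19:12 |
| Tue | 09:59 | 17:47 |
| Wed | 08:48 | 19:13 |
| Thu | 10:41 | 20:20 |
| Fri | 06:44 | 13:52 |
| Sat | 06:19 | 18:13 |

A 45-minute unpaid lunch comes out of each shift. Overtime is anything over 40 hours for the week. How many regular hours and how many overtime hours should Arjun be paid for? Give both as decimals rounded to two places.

Regular 40.00 hours, overtime 13.83 hours

Mon: 07:46–19:12 = 11 h 26 min; less 45 min break → 10 h 41 min
Tue: 09:59–17:47 = 7 h 48 min; less 45 min break → 7 h 3 min
Wed: 08:48–19:13 = 10 h 25 min; less 45 min break → 9 h 40 min
Thu: 10:41–20:20 = 9 h 39 min; less 45 min break → 8 h 54 min
Fri: 06:44–13:52 = 7 h 8 min; less 45 min break → 6 h 23 min
Sat: 06:19–18:13 = 11 h 54 min; less 45 min break → 11 h 9 min
Total worked: 53 h 50 min = 53.83 h.
Threshold 40 h → overtime 13 h 50 min, regular 40 h 0 min.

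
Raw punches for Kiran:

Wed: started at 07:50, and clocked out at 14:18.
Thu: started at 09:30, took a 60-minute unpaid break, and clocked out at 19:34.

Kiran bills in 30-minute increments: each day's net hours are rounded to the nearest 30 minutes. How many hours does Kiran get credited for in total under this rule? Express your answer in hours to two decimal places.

15.50 hours

Wed: 07:50–14:18 = 6 h 28 min → rounds to 6 h 30 min
Thu: 09:30–19:34 = 10 h 4 min − 60 min = 9 h 4 min → rounds to 9 h 0 min
Total credited: 15 h 30 min.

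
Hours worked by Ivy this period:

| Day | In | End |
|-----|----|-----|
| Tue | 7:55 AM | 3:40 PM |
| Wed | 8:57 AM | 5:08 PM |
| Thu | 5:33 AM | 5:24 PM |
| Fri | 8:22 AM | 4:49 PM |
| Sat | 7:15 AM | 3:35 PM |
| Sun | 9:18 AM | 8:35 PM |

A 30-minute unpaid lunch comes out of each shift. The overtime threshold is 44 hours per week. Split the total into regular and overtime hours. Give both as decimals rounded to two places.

Tue: 7:55 AM–3:40 PM = 7 h 45 min; less 30 min break → 7 h 15 min
Wed: 8:57 AM–5:08 PM = 8 h 11 min; less 30 min break → 7 h 41 min
Thu: 5:33 AM–5:24 PM = 11 h 51 min; less 30 min break → 11 h 21 min
Fri: 8:22 AM–4:49 PM = 8 h 27 min; less 30 min break → 7 h 57 min
Sat: 7:15 AM–3:35 PM = 8 h 20 min; less 30 min break → 7 h 50 min
Sun: 9:18 AM–8:35 PM = 11 h 17 min; less 30 min break → 10 h 47 min
Total worked: 52 h 51 min = 52.85 h.
Threshold 44 h → overtime 8 h 51 min, regular 44 h 0 min.

Regular 44.00 hours, overtime 8.85 hours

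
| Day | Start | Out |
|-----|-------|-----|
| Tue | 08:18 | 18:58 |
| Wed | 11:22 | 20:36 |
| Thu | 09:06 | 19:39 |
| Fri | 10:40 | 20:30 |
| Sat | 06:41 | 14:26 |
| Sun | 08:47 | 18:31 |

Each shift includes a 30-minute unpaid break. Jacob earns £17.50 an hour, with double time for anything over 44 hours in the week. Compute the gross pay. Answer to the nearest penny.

£1146.83

Tue: 08:18–18:58 = 10 h 40 min; less 30 min break → 10 h 10 min
Wed: 11:22–20:36 = 9 h 14 min; less 30 min break → 8 h 44 min
Thu: 09:06–19:39 = 10 h 33 min; less 30 min break → 10 h 3 min
Fri: 10:40–20:30 = 9 h 50 min; less 30 min break → 9 h 20 min
Sat: 06:41–14:26 = 7 h 45 min; less 30 min break → 7 h 15 min
Sun: 08:47–18:31 = 9 h 44 min; less 30 min break → 9 h 14 min
Total worked: 54 h 46 min = 3286 min.
Regular 44 h 0 min = 2640 min at £17.50/h; overtime 10 h 46 min = 646 min at £35.00/h.
Pay = (2640 × £17.50 + 646 × £35.00) ÷ 60 = £1146.83.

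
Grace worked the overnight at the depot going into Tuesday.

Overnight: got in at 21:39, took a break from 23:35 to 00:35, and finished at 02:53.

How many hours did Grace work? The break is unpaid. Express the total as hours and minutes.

4 h 14 min

Overnight: 21:39 → midnight = 2 h 21 min; midnight → 02:53 = 2 h 53 min; span 5 h 14 min; less 60 min break → 4 h 14 min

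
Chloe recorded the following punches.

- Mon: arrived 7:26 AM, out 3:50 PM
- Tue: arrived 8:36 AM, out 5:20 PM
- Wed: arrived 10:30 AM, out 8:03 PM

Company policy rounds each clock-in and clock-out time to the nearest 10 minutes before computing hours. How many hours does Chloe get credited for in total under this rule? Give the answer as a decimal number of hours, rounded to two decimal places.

Mon: in 7:26 AM→7:30 AM, out 3:50 PM→3:50 PM; 8 h 20 min
Tue: in 8:36 AM→8:40 AM, out 5:20 PM→5:20 PM; 8 h 40 min
Wed: in 10:30 AM→10:30 AM, out 8:03 PM→8:00 PM; 9 h 30 min
Total credited: 26 h 30 min.

26.50 hours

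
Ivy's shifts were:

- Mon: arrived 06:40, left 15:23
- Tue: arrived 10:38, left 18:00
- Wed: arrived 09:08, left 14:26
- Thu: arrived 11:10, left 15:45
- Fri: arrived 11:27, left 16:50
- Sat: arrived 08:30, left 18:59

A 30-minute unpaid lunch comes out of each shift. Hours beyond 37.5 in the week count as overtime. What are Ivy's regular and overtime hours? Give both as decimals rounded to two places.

Regular 37.50 hours, overtime 1.33 hours

Mon: 06:40–15:23 = 8 h 43 min; less 30 min break → 8 h 13 min
Tue: 10:38–18:00 = 7 h 22 min; less 30 min break → 6 h 52 min
Wed: 09:08–14:26 = 5 h 18 min; less 30 min break → 4 h 48 min
Thu: 11:10–15:45 = 4 h 35 min; less 30 min break → 4 h 5 min
Fri: 11:27–16:50 = 5 h 23 min; less 30 min break → 4 h 53 min
Sat: 08:30–18:59 = 10 h 29 min; less 30 min break → 9 h 59 min
Total worked: 38 h 50 min = 38.83 h.
Threshold 37.5 h → overtime 1 h 20 min, regular 37 h 30 min.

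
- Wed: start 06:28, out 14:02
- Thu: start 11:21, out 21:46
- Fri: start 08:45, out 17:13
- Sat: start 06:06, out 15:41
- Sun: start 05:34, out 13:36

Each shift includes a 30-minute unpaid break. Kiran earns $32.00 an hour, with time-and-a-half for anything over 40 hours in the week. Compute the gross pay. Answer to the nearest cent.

$1355.20

Wed: 06:28–14:02 = 7 h 34 min; less 30 min break → 7 h 4 min
Thu: 11:21–21:46 = 10 h 25 min; less 30 min break → 9 h 55 min
Fri: 08:45–17:13 = 8 h 28 min; less 30 min break → 7 h 58 min
Sat: 06:06–15:41 = 9 h 35 min; less 30 min break → 9 h 5 min
Sun: 05:34–13:36 = 8 h 2 min; less 30 min break → 7 h 32 min
Total worked: 41 h 34 min = 2494 min.
Regular 40 h 0 min = 2400 min at $32.00/h; overtime 1 h 34 min = 94 min at $48.00/h.
Pay = (2400 × $32.00 + 94 × $48.00) ÷ 60 = $1355.20.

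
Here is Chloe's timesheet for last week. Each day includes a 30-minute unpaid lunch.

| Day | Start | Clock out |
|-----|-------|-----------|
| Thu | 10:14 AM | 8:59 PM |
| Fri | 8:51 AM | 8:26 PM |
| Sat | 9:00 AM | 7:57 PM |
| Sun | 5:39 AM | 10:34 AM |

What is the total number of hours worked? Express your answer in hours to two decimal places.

Thu: 10:14 AM–8:59 PM = 10 h 45 min; less 30 min break → 10 h 15 min
Fri: 8:51 AM–8:26 PM = 11 h 35 min; less 30 min break → 11 h 5 min
Sat: 9:00 AM–7:57 PM = 10 h 57 min; less 30 min break → 10 h 27 min
Sun: 5:39 AM–10:34 AM = 4 h 55 min; less 30 min break → 4 h 25 min
Total: 10 h 15 min + 11 h 5 min + 10 h 27 min + 4 h 25 min = 36 h 12 min.

36.20 hours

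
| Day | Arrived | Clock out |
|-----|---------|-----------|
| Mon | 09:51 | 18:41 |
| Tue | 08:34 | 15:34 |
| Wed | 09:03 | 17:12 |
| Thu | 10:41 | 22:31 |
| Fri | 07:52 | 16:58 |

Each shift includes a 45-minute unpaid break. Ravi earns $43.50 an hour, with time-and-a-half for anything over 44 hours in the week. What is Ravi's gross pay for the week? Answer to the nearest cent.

$1790.75

Mon: 09:51–18:41 = 8 h 50 min; less 45 min break → 8 h 5 min
Tue: 08:34–15:34 = 7 h 0 min; less 45 min break → 6 h 15 min
Wed: 09:03–17:12 = 8 h 9 min; less 45 min break → 7 h 24 min
Thu: 10:41–22:31 = 11 h 50 min; less 45 min break → 11 h 5 min
Fri: 07:52–16:58 = 9 h 6 min; less 45 min break → 8 h 21 min
Total worked: 41 h 10 min = 2470 min.
Regular 41 h 10 min = 2470 min at $43.50/h; overtime 0 h 0 min = 0 min at $65.25/h.
Pay = (2470 × $43.50 + 0 × $65.25) ÷ 60 = $1790.75.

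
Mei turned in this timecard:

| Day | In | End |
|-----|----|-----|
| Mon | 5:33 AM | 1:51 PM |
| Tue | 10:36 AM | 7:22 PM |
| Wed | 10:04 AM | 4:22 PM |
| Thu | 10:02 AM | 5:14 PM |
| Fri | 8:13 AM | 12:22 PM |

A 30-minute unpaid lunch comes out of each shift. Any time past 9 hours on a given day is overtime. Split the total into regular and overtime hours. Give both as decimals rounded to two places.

Mon: 5:33 AM–1:51 PM = 8 h 18 min; less 30 min break → 7 h 48 min
Tue: 10:36 AM–7:22 PM = 8 h 46 min; less 30 min break → 8 h 16 min
Wed: 10:04 AM–4:22 PM = 6 h 18 min; less 30 min break → 5 h 48 min
Thu: 10:02 AM–5:14 PM = 7 h 12 min; less 30 min break → 6 h 42 min
Fri: 8:13 AM–12:22 PM = 4 h 9 min; less 30 min break → 3 h 39 min
Mon reg 7 h 48 min / OT 0 h 0 min; Tue reg 8 h 16 min / OT 0 h 0 min; Wed reg 5 h 48 min / OT 0 h 0 min; Thu reg 6 h 42 min / OT 0 h 0 min; Fri reg 3 h 39 min / OT 0 h 0 min.
Totals: regular 32 h 13 min, overtime 0 h 0 min.

Regular 32.22 hours, overtime 0.00 hours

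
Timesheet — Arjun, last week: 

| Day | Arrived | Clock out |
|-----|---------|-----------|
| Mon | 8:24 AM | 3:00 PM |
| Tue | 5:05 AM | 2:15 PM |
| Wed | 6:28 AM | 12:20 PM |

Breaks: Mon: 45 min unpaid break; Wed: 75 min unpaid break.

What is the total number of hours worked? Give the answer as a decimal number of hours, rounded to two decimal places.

19.63 hours

Mon: 8:24 AM–3:00 PM = 6 h 36 min; less 45 min break → 5 h 51 min
Tue: 5:05 AM–2:15 PM = 9 h 10 min
Wed: 6:28 AM–12:20 PM = 5 h 52 min; less 75 min break → 4 h 37 min
Total: 5 h 51 min + 9 h 10 min + 4 h 37 min = 19 h 38 min.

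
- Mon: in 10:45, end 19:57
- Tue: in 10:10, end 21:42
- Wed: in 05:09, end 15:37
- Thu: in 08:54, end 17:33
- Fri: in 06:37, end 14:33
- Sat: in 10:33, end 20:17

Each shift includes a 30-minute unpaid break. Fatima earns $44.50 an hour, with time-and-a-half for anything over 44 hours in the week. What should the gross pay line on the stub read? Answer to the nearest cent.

Mon: 10:45–19:57 = 9 h 12 min; less 30 min break → 8 h 42 min
Tue: 10:10–21:42 = 11 h 32 min; less 30 min break → 11 h 2 min
Wed: 05:09–15:37 = 10 h 28 min; less 30 min break → 9 h 58 min
Thu: 08:54–17:33 = 8 h 39 min; less 30 min break → 8 h 9 min
Fri: 06:37–14:33 = 7 h 56 min; less 30 min break → 7 h 26 min
Sat: 10:33–20:17 = 9 h 44 min; less 30 min break → 9 h 14 min
Total worked: 54 h 31 min = 3271 min.
Regular 44 h 0 min = 2640 min at $44.50/h; overtime 10 h 31 min = 631 min at $66.75/h.
Pay = (2640 × $44.50 + 631 × $66.75) ÷ 60 = $2659.99.

$2659.99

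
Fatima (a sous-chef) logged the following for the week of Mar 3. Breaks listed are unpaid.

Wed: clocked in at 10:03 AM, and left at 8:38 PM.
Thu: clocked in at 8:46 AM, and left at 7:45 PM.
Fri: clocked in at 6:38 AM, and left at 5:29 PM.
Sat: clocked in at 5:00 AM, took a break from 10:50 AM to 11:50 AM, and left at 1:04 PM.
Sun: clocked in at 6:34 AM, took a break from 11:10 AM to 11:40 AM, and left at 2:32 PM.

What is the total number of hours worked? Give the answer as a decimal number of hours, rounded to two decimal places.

46.95 hours

Wed: 10:03 AM–8:38 PM = 10 h 35 min
Thu: 8:46 AM–7:45 PM = 10 h 59 min
Fri: 6:38 AM–5:29 PM = 10 h 51 min
Sat: 5:00 AM–1:04 PM = 8 h 4 min; less 60 min break → 7 h 4 min
Sun: 6:34 AM–2:32 PM = 7 h 58 min; less 30 min break → 7 h 28 min
Total: 10 h 35 min + 10 h 59 min + 10 h 51 min + 7 h 4 min + 7 h 28 min = 46 h 57 min.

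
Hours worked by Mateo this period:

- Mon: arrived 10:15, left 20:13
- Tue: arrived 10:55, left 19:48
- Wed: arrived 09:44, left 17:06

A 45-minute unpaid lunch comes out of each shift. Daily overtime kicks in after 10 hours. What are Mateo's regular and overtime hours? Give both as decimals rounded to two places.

Mon: 10:15–20:13 = 9 h 58 min; less 45 min break → 9 h 13 min
Tue: 10:55–19:48 = 8 h 53 min; less 45 min break → 8 h 8 min
Wed: 09:44–17:06 = 7 h 22 min; less 45 min break → 6 h 37 min
Mon reg 9 h 13 min / OT 0 h 0 min; Tue reg 8 h 8 min / OT 0 h 0 min; Wed reg 6 h 37 min / OT 0 h 0 min.
Totals: regular 23 h 58 min, overtime 0 h 0 min.

Regular 23.97 hours, overtime 0.00 hours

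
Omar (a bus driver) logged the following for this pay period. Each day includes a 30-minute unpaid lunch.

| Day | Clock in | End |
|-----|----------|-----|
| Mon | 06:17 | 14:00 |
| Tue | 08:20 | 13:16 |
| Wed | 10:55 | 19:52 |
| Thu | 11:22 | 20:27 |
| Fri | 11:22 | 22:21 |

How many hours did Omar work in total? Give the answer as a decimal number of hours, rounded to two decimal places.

Mon: 06:17–14:00 = 7 h 43 min; less 30 min break → 7 h 13 min
Tue: 08:20–13:16 = 4 h 56 min; less 30 min break → 4 h 26 min
Wed: 10:55–19:52 = 8 h 57 min; less 30 min break → 8 h 27 min
Thu: 11:22–20:27 = 9 h 5 min; less 30 min break → 8 h 35 min
Fri: 11:22–22:21 = 10 h 59 min; less 30 min break → 10 h 29 min
Total: 7 h 13 min + 4 h 26 min + 8 h 27 min + 8 h 35 min + 10 h 29 min = 39 h 10 min.

39.17 hours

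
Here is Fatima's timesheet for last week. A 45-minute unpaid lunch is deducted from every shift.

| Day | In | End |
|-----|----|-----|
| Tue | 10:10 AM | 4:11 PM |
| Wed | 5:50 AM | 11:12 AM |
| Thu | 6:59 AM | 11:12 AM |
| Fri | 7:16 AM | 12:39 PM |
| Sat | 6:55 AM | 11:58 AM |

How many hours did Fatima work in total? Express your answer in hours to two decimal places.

Tue: 10:10 AM–4:11 PM = 6 h 1 min; less 45 min break → 5 h 16 min
Wed: 5:50 AM–11:12 AM = 5 h 22 min; less 45 min break → 4 h 37 min
Thu: 6:59 AM–11:12 AM = 4 h 13 min; less 45 min break → 3 h 28 min
Fri: 7:16 AM–12:39 PM = 5 h 23 min; less 45 min break → 4 h 38 min
Sat: 6:55 AM–11:58 AM = 5 h 3 min; less 45 min break → 4 h 18 min
Total: 5 h 16 min + 4 h 37 min + 3 h 28 min + 4 h 38 min + 4 h 18 min = 22 h 17 min.

22.28 hours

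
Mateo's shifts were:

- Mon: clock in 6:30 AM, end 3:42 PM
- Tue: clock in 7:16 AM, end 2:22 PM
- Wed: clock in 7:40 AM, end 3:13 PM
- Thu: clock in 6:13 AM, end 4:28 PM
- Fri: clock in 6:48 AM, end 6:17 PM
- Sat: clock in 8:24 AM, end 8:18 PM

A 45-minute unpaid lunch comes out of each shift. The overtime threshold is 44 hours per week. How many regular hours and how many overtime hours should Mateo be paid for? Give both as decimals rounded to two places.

Regular 44.00 hours, overtime 8.98 hours

Mon: 6:30 AM–3:42 PM = 9 h 12 min; less 45 min break → 8 h 27 min
Tue: 7:16 AM–2:22 PM = 7 h 6 min; less 45 min break → 6 h 21 min
Wed: 7:40 AM–3:13 PM = 7 h 33 min; less 45 min break → 6 h 48 min
Thu: 6:13 AM–4:28 PM = 10 h 15 min; less 45 min break → 9 h 30 min
Fri: 6:48 AM–6:17 PM = 11 h 29 min; less 45 min break → 10 h 44 min
Sat: 8:24 AM–8:18 PM = 11 h 54 min; less 45 min break → 11 h 9 min
Total worked: 52 h 59 min = 52.98 h.
Threshold 44 h → overtime 8 h 59 min, regular 44 h 0 min.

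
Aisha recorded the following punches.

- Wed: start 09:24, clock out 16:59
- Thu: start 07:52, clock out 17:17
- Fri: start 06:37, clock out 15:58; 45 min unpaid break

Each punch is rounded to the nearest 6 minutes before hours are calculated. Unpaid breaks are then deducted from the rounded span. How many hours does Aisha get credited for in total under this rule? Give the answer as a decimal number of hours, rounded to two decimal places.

Wed: in 09:24→09:24, out 16:59→17:00; 7 h 36 min
Thu: in 07:52→07:54, out 17:17→17:18; 9 h 24 min
Fri: in 06:37→06:36, out 15:58→16:00; 9 h 24 min − 45 min = 8 h 39 min
Total credited: 25 h 39 min.

25.65 hours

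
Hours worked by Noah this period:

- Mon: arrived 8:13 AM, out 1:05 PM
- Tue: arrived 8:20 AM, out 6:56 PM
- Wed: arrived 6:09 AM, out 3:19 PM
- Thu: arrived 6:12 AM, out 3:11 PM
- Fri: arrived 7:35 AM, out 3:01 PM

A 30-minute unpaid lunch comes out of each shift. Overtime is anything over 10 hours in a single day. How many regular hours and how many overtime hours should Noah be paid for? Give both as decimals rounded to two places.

Mon: 8:13 AM–1:05 PM = 4 h 52 min; less 30 min break → 4 h 22 min
Tue: 8:20 AM–6:56 PM = 10 h 36 min; less 30 min break → 10 h 6 min
Wed: 6:09 AM–3:19 PM = 9 h 10 min; less 30 min break → 8 h 40 min
Thu: 6:12 AM–3:11 PM = 8 h 59 min; less 30 min break → 8 h 29 min
Fri: 7:35 AM–3:01 PM = 7 h 26 min; less 30 min break → 6 h 56 min
Mon reg 4 h 22 min / OT 0 h 0 min; Tue reg 10 h 0 min / OT 0 h 6 min; Wed reg 8 h 40 min / OT 0 h 0 min; Thu reg 8 h 29 min / OT 0 h 0 min; Fri reg 6 h 56 min / OT 0 h 0 min.
Totals: regular 38 h 27 min, overtime 0 h 6 min.

Regular 38.45 hours, overtime 0.10 hours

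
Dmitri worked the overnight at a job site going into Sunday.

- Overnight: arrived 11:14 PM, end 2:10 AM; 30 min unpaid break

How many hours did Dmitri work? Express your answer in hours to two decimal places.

Overnight: 11:14 PM → midnight = 0 h 46 min; midnight → 2:10 AM = 2 h 10 min; span 2 h 56 min; less 30 min break → 2 h 26 min

2.43 hours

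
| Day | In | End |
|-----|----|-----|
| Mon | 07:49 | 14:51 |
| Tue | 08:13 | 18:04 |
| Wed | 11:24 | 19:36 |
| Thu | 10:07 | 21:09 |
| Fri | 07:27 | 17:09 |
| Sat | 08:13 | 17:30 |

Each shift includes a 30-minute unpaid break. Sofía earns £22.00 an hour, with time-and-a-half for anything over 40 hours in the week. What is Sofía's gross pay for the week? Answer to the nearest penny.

£1279.30

Mon: 07:49–14:51 = 7 h 2 min; less 30 min break → 6 h 32 min
Tue: 08:13–18:04 = 9 h 51 min; less 30 min break → 9 h 21 min
Wed: 11:24–19:36 = 8 h 12 min; less 30 min break → 7 h 42 min
Thu: 10:07–21:09 = 11 h 2 min; less 30 min break → 10 h 32 min
Fri: 07:27–17:09 = 9 h 42 min; less 30 min break → 9 h 12 min
Sat: 08:13–17:30 = 9 h 17 min; less 30 min break → 8 h 47 min
Total worked: 52 h 6 min = 3126 min.
Regular 40 h 0 min = 2400 min at £22.00/h; overtime 12 h 6 min = 726 min at £33.00/h.
Pay = (2400 × £22.00 + 726 × £33.00) ÷ 60 = £1279.30.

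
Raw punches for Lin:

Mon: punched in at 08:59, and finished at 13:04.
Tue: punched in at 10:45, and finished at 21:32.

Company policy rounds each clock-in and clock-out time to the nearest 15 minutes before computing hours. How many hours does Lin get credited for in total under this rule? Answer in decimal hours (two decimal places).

14.75 hours

Mon: in 08:59→09:00, out 13:04→13:00; 4 h 0 min
Tue: in 10:45→10:45, out 21:32→21:30; 10 h 45 min
Total credited: 14 h 45 min.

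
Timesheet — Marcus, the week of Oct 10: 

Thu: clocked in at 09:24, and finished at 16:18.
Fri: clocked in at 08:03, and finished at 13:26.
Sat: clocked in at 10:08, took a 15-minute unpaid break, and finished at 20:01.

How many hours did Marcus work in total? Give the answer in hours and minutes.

21 h 55 min

Thu: 09:24–16:18 = 6 h 54 min
Fri: 08:03–13:26 = 5 h 23 min
Sat: 10:08–20:01 = 9 h 53 min; less 15 min break → 9 h 38 min
Total: 6 h 54 min + 5 h 23 min + 9 h 38 min = 21 h 55 min.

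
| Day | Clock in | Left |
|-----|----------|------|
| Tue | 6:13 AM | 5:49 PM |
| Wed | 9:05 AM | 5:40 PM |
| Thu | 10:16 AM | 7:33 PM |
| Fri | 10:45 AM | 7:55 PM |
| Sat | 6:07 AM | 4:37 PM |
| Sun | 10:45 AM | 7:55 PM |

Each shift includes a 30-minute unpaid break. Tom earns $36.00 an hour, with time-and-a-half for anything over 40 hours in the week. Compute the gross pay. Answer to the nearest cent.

$2266.20

Tue: 6:13 AM–5:49 PM = 11 h 36 min; less 30 min break → 11 h 6 min
Wed: 9:05 AM–5:40 PM = 8 h 35 min; less 30 min break → 8 h 5 min
Thu: 10:16 AM–7:33 PM = 9 h 17 min; less 30 min break → 8 h 47 min
Fri: 10:45 AM–7:55 PM = 9 h 10 min; less 30 min break → 8 h 40 min
Sat: 6:07 AM–4:37 PM = 10 h 30 min; less 30 min break → 10 h 0 min
Sun: 10:45 AM–7:55 PM = 9 h 10 min; less 30 min break → 8 h 40 min
Total worked: 55 h 18 min = 3318 min.
Regular 40 h 0 min = 2400 min at $36.00/h; overtime 15 h 18 min = 918 min at $54.00/h.
Pay = (2400 × $36.00 + 918 × $54.00) ÷ 60 = $2266.20.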